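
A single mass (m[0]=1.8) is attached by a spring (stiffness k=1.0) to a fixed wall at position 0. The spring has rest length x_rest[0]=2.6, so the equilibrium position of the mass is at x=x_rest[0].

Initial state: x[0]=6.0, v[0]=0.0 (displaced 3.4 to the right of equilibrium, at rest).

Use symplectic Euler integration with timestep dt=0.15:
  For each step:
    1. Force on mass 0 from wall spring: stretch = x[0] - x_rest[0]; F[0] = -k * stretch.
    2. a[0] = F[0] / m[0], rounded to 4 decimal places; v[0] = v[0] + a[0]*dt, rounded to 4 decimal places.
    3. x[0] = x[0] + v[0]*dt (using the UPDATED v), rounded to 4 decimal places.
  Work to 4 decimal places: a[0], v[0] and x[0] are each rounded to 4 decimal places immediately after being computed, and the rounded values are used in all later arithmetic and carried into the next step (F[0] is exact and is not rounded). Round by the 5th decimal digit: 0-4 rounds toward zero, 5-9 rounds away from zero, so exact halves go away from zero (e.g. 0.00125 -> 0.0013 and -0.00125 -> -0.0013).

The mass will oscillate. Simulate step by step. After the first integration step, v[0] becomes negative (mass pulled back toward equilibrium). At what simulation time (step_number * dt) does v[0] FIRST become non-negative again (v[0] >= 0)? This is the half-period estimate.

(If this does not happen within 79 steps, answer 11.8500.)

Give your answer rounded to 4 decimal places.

Step 0: x=[6.0000] v=[0.0000]
Step 1: x=[5.9575] v=[-0.2833]
Step 2: x=[5.8730] v=[-0.5631]
Step 3: x=[5.7476] v=[-0.8358]
Step 4: x=[5.5829] v=[-1.0981]
Step 5: x=[5.3809] v=[-1.3467]
Step 6: x=[5.1441] v=[-1.5784]
Step 7: x=[4.8755] v=[-1.7904]
Step 8: x=[4.5785] v=[-1.9800]
Step 9: x=[4.2568] v=[-2.1449]
Step 10: x=[3.9144] v=[-2.2830]
Step 11: x=[3.5555] v=[-2.3925]
Step 12: x=[3.1847] v=[-2.4721]
Step 13: x=[2.8066] v=[-2.5208]
Step 14: x=[2.4259] v=[-2.5380]
Step 15: x=[2.0474] v=[-2.5235]
Step 16: x=[1.6758] v=[-2.4775]
Step 17: x=[1.3157] v=[-2.4005]
Step 18: x=[0.9717] v=[-2.2935]
Step 19: x=[0.6480] v=[-2.1578]
Step 20: x=[0.3487] v=[-1.9951]
Step 21: x=[0.0776] v=[-1.8075]
Step 22: x=[-0.1620] v=[-1.5973]
Step 23: x=[-0.3671] v=[-1.3671]
Step 24: x=[-0.5351] v=[-1.1198]
Step 25: x=[-0.6639] v=[-0.8585]
Step 26: x=[-0.7519] v=[-0.5865]
Step 27: x=[-0.7980] v=[-0.3072]
Step 28: x=[-0.8016] v=[-0.0240]
Step 29: x=[-0.7627] v=[0.2595]
First v>=0 after going negative at step 29, time=4.3500

Answer: 4.3500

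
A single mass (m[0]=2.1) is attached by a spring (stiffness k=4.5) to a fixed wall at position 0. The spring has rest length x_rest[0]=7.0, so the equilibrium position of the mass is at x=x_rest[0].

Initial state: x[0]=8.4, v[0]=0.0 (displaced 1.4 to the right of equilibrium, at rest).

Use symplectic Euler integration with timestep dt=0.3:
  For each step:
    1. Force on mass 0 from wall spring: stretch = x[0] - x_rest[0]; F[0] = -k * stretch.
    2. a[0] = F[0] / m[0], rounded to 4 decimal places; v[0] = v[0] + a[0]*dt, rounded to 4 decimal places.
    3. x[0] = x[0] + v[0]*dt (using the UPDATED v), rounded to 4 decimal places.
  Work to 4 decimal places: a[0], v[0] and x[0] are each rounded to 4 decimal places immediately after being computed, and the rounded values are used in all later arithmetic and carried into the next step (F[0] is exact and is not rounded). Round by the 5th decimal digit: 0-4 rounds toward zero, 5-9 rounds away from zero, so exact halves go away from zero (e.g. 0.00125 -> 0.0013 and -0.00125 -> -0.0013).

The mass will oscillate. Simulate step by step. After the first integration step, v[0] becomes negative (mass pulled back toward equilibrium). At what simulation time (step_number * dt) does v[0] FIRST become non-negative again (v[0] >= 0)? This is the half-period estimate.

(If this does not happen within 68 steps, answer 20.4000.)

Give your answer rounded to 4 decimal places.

Answer: 2.4000

Derivation:
Step 0: x=[8.4000] v=[0.0000]
Step 1: x=[8.1300] v=[-0.9000]
Step 2: x=[7.6421] v=[-1.6264]
Step 3: x=[7.0303] v=[-2.0392]
Step 4: x=[6.4127] v=[-2.0587]
Step 5: x=[5.9083] v=[-1.6812]
Step 6: x=[5.6145] v=[-0.9794]
Step 7: x=[5.5879] v=[-0.0887]
Step 8: x=[5.8336] v=[0.8191]
First v>=0 after going negative at step 8, time=2.4000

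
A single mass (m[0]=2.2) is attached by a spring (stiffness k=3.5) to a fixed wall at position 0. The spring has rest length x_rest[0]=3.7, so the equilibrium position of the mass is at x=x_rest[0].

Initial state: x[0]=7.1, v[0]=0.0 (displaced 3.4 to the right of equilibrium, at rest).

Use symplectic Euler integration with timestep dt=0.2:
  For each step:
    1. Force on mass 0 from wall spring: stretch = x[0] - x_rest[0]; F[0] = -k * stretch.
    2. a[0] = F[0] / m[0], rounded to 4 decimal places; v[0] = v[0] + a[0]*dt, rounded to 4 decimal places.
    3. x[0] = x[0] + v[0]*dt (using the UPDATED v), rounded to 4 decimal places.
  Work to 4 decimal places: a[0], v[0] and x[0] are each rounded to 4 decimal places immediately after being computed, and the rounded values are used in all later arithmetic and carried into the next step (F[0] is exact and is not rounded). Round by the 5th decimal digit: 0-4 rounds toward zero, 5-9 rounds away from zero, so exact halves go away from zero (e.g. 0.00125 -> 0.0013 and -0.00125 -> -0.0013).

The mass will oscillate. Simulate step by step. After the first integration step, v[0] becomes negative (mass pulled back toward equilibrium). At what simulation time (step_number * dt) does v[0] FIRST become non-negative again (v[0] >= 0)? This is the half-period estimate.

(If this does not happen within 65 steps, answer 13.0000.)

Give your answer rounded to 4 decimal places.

Answer: 2.6000

Derivation:
Step 0: x=[7.1000] v=[0.0000]
Step 1: x=[6.8836] v=[-1.0818]
Step 2: x=[6.4646] v=[-2.0948]
Step 3: x=[5.8697] v=[-2.9744]
Step 4: x=[5.1367] v=[-3.6648]
Step 5: x=[4.3123] v=[-4.1219]
Step 6: x=[3.4490] v=[-4.3167]
Step 7: x=[2.6016] v=[-4.2368]
Step 8: x=[1.8241] v=[-3.8873]
Step 9: x=[1.1660] v=[-3.2904]
Step 10: x=[0.6692] v=[-2.4841]
Step 11: x=[0.3652] v=[-1.5198]
Step 12: x=[0.2735] v=[-0.4587]
Step 13: x=[0.3998] v=[0.6316]
First v>=0 after going negative at step 13, time=2.6000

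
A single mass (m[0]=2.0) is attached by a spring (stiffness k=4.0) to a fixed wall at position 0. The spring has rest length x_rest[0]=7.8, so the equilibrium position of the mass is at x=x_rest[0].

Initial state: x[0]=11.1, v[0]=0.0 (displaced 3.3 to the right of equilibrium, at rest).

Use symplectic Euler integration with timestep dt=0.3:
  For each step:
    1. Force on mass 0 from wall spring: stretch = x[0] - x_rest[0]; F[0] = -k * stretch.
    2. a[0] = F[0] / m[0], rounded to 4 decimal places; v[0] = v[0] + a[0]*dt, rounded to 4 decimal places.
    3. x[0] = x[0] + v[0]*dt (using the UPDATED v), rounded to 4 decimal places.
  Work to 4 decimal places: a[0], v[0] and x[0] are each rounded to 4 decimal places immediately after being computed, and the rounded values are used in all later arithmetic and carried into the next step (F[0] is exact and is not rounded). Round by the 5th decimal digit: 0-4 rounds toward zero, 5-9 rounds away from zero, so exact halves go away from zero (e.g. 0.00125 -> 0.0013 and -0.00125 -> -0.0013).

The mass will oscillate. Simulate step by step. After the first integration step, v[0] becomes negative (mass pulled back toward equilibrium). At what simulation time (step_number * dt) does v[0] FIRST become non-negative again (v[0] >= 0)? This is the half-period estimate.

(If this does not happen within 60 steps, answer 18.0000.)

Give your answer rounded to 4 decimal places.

Answer: 2.4000

Derivation:
Step 0: x=[11.1000] v=[0.0000]
Step 1: x=[10.5060] v=[-1.9800]
Step 2: x=[9.4249] v=[-3.6036]
Step 3: x=[8.0514] v=[-4.5785]
Step 4: x=[6.6326] v=[-4.7293]
Step 5: x=[5.4239] v=[-4.0289]
Step 6: x=[4.6429] v=[-2.6032]
Step 7: x=[4.4302] v=[-0.7089]
Step 8: x=[4.8241] v=[1.3130]
First v>=0 after going negative at step 8, time=2.4000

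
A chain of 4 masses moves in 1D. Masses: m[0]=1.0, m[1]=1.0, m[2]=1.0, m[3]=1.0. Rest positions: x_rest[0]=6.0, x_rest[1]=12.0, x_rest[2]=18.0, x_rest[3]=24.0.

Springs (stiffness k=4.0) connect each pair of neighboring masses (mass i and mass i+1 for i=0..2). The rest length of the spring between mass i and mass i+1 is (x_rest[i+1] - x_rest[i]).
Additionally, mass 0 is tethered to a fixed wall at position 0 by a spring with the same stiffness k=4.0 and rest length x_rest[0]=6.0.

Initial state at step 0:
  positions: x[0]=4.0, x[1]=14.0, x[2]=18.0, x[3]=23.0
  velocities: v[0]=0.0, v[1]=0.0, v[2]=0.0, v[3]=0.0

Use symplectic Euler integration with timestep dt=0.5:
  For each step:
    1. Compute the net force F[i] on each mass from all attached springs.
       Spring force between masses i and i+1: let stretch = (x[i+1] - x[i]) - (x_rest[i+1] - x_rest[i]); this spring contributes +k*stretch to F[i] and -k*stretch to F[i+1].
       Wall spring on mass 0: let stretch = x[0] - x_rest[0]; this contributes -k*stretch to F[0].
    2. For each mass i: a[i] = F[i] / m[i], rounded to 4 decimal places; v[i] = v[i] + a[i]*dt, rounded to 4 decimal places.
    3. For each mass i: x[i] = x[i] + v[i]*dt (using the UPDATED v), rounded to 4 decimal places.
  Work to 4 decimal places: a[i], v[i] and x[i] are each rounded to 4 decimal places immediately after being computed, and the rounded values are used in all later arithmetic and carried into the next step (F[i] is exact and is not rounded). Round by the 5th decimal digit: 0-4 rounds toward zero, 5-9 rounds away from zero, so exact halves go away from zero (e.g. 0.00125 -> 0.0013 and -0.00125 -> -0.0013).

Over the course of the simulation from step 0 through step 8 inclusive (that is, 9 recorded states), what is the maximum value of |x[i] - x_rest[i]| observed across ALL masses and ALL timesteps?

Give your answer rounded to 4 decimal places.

Answer: 4.0000

Derivation:
Step 0: x=[4.0000 14.0000 18.0000 23.0000] v=[0.0000 0.0000 0.0000 0.0000]
Step 1: x=[10.0000 8.0000 19.0000 24.0000] v=[12.0000 -12.0000 2.0000 2.0000]
Step 2: x=[4.0000 15.0000 14.0000 26.0000] v=[-12.0000 14.0000 -10.0000 4.0000]
Step 3: x=[5.0000 10.0000 22.0000 22.0000] v=[2.0000 -10.0000 16.0000 -8.0000]
Step 4: x=[6.0000 12.0000 18.0000 24.0000] v=[2.0000 4.0000 -8.0000 4.0000]
Step 5: x=[7.0000 14.0000 14.0000 26.0000] v=[2.0000 4.0000 -8.0000 4.0000]
Step 6: x=[8.0000 9.0000 22.0000 22.0000] v=[2.0000 -10.0000 16.0000 -8.0000]
Step 7: x=[2.0000 16.0000 17.0000 24.0000] v=[-12.0000 14.0000 -10.0000 4.0000]
Step 8: x=[8.0000 10.0000 18.0000 25.0000] v=[12.0000 -12.0000 2.0000 2.0000]
Max displacement = 4.0000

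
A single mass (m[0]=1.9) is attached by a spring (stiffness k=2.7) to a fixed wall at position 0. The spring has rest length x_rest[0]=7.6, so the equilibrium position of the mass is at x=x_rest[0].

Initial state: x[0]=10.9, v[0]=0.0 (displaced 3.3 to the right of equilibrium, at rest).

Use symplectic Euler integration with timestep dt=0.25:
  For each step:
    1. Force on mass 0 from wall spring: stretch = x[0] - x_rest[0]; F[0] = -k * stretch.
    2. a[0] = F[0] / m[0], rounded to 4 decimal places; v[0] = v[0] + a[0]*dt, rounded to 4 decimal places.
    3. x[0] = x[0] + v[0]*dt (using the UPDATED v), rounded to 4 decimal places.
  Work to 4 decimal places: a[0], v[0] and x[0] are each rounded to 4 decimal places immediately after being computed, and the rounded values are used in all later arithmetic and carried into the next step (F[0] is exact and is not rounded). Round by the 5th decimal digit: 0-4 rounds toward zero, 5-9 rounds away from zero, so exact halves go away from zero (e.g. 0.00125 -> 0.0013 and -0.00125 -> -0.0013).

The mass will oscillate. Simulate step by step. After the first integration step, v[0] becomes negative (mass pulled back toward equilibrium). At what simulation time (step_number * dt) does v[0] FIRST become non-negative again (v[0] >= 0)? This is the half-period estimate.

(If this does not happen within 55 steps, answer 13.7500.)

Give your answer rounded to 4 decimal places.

Answer: 2.7500

Derivation:
Step 0: x=[10.9000] v=[0.0000]
Step 1: x=[10.6069] v=[-1.1724]
Step 2: x=[10.0467] v=[-2.2407]
Step 3: x=[9.2692] v=[-3.1099]
Step 4: x=[8.3435] v=[-3.7029]
Step 5: x=[7.3517] v=[-3.9671]
Step 6: x=[6.3820] v=[-3.8789]
Step 7: x=[5.5205] v=[-3.4462]
Step 8: x=[4.8437] v=[-2.7074]
Step 9: x=[4.4117] v=[-1.7282]
Step 10: x=[4.2628] v=[-0.5955]
Step 11: x=[4.4103] v=[0.5901]
First v>=0 after going negative at step 11, time=2.7500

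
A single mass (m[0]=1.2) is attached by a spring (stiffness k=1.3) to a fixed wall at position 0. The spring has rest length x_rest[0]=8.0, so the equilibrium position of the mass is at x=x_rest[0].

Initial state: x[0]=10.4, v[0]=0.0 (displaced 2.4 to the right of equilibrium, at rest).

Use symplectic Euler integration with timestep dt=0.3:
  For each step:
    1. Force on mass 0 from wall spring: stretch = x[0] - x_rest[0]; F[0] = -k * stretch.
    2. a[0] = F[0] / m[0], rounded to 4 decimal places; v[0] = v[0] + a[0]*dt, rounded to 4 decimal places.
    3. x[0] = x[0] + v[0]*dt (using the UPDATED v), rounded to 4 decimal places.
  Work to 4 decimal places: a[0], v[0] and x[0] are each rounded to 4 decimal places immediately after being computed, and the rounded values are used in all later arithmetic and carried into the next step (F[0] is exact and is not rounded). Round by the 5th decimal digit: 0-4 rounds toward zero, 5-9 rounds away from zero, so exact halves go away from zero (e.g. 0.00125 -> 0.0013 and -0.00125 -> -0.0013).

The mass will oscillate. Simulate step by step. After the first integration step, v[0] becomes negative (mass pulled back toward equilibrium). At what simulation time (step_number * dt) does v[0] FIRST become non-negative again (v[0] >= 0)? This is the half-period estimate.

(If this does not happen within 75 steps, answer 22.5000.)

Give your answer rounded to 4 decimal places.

Step 0: x=[10.4000] v=[0.0000]
Step 1: x=[10.1660] v=[-0.7800]
Step 2: x=[9.7208] v=[-1.4840]
Step 3: x=[9.1078] v=[-2.0433]
Step 4: x=[8.3868] v=[-2.4033]
Step 5: x=[7.6281] v=[-2.5290]
Step 6: x=[6.9057] v=[-2.4081]
Step 7: x=[6.2900] v=[-2.0525]
Step 8: x=[5.8410] v=[-1.4968]
Step 9: x=[5.6025] v=[-0.7951]
Step 10: x=[5.5977] v=[-0.0159]
Step 11: x=[5.8272] v=[0.7649]
First v>=0 after going negative at step 11, time=3.3000

Answer: 3.3000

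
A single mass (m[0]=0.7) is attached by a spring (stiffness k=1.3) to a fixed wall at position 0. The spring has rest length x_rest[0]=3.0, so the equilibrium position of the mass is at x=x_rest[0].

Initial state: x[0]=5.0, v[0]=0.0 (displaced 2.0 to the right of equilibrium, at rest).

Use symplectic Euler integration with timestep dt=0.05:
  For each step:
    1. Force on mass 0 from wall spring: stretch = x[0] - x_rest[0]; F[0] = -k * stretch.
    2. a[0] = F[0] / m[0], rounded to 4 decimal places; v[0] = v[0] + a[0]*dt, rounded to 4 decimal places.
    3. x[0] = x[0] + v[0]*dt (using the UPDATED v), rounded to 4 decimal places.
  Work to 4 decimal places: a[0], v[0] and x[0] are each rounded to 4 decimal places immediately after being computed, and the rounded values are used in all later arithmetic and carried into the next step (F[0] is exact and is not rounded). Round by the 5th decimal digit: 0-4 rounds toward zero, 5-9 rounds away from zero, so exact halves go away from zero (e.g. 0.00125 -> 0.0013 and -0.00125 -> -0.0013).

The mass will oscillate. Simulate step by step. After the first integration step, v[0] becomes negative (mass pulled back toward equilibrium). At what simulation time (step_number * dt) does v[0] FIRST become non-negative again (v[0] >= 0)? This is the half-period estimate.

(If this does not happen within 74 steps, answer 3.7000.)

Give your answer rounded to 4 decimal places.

Answer: 2.3500

Derivation:
Step 0: x=[5.0000] v=[0.0000]
Step 1: x=[4.9907] v=[-0.1857]
Step 2: x=[4.9722] v=[-0.3706]
Step 3: x=[4.9445] v=[-0.5537]
Step 4: x=[4.9078] v=[-0.7343]
Step 5: x=[4.8622] v=[-0.9115]
Step 6: x=[4.8080] v=[-1.0844]
Step 7: x=[4.7454] v=[-1.2523]
Step 8: x=[4.6747] v=[-1.4144]
Step 9: x=[4.5962] v=[-1.5699]
Step 10: x=[4.5103] v=[-1.7181]
Step 11: x=[4.4174] v=[-1.8583]
Step 12: x=[4.3179] v=[-1.9899]
Step 13: x=[4.2123] v=[-2.1123]
Step 14: x=[4.1011] v=[-2.2249]
Step 15: x=[3.9847] v=[-2.3271]
Step 16: x=[3.8638] v=[-2.4185]
Step 17: x=[3.7389] v=[-2.4987]
Step 18: x=[3.6105] v=[-2.5673]
Step 19: x=[3.4793] v=[-2.6240]
Step 20: x=[3.3459] v=[-2.6685]
Step 21: x=[3.2109] v=[-2.7006]
Step 22: x=[3.0749] v=[-2.7202]
Step 23: x=[2.9385] v=[-2.7272]
Step 24: x=[2.8024] v=[-2.7215]
Step 25: x=[2.6672] v=[-2.7032]
Step 26: x=[2.5336] v=[-2.6723]
Step 27: x=[2.4022] v=[-2.6290]
Step 28: x=[2.2735] v=[-2.5735]
Step 29: x=[2.1482] v=[-2.5060]
Step 30: x=[2.0269] v=[-2.4269]
Step 31: x=[1.9101] v=[-2.3365]
Step 32: x=[1.7983] v=[-2.2353]
Step 33: x=[1.6921] v=[-2.1237]
Step 34: x=[1.5920] v=[-2.0023]
Step 35: x=[1.4984] v=[-1.8716]
Step 36: x=[1.4118] v=[-1.7322]
Step 37: x=[1.3326] v=[-1.5847]
Step 38: x=[1.2611] v=[-1.4299]
Step 39: x=[1.1977] v=[-1.2684]
Step 40: x=[1.1427] v=[-1.1010]
Step 41: x=[1.0963] v=[-0.9285]
Step 42: x=[1.0587] v=[-0.7517]
Step 43: x=[1.0301] v=[-0.5714]
Step 44: x=[1.0107] v=[-0.3885]
Step 45: x=[1.0005] v=[-0.2038]
Step 46: x=[0.9996] v=[-0.0181]
Step 47: x=[1.0080] v=[0.1677]
First v>=0 after going negative at step 47, time=2.3500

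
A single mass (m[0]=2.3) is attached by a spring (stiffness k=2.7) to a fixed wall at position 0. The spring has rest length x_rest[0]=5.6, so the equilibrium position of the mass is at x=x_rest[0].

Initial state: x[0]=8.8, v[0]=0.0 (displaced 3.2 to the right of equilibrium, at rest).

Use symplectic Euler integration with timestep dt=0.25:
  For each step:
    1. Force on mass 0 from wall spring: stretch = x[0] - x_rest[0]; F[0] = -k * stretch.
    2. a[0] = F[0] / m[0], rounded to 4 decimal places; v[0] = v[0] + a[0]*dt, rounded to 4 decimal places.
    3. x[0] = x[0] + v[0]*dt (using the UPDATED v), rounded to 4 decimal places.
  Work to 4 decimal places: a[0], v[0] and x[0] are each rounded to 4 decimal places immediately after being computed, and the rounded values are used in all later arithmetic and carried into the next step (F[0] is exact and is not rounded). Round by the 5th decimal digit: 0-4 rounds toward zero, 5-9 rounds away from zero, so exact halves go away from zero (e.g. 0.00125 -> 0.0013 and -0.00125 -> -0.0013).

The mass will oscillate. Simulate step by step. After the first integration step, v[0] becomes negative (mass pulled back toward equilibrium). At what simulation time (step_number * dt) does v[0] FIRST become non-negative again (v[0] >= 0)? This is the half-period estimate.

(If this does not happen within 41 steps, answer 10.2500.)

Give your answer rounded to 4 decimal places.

Step 0: x=[8.8000] v=[0.0000]
Step 1: x=[8.5652] v=[-0.9391]
Step 2: x=[8.1129] v=[-1.8093]
Step 3: x=[7.4762] v=[-2.5468]
Step 4: x=[6.7019] v=[-3.0974]
Step 5: x=[5.8467] v=[-3.4208]
Step 6: x=[4.9734] v=[-3.4932]
Step 7: x=[4.1461] v=[-3.3093]
Step 8: x=[3.4255] v=[-2.8826]
Step 9: x=[2.8644] v=[-2.2444]
Step 10: x=[2.5040] v=[-1.4416]
Step 11: x=[2.3708] v=[-0.5330]
Step 12: x=[2.4745] v=[0.4147]
First v>=0 after going negative at step 12, time=3.0000

Answer: 3.0000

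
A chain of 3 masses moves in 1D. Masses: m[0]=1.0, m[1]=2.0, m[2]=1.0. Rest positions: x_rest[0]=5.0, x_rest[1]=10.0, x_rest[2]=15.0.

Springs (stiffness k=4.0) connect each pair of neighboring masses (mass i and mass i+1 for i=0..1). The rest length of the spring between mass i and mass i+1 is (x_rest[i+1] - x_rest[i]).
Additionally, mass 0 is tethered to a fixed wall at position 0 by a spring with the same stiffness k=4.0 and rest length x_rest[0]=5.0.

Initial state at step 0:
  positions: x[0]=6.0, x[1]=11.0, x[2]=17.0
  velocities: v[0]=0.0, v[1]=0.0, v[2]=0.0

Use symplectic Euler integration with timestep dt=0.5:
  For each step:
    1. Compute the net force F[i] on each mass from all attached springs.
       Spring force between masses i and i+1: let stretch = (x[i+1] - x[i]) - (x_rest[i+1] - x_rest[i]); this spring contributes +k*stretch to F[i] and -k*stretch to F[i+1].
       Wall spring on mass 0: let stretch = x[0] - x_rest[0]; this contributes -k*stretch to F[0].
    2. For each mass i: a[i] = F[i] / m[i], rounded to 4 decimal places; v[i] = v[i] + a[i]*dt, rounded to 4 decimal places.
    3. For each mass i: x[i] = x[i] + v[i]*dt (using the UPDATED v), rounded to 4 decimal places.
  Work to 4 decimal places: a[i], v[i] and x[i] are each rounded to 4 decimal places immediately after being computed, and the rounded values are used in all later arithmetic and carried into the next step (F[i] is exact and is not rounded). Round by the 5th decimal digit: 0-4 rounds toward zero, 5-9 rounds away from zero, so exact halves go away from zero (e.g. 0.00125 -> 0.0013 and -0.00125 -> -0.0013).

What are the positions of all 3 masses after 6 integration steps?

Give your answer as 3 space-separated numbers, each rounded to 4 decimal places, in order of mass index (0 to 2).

Answer: 5.0000 8.7500 13.7500

Derivation:
Step 0: x=[6.0000 11.0000 17.0000] v=[0.0000 0.0000 0.0000]
Step 1: x=[5.0000 11.5000 16.0000] v=[-2.0000 1.0000 -2.0000]
Step 2: x=[5.5000 11.0000 15.5000] v=[1.0000 -1.0000 -1.0000]
Step 3: x=[6.0000 10.0000 15.5000] v=[1.0000 -2.0000 0.0000]
Step 4: x=[4.5000 9.7500 15.0000] v=[-3.0000 -0.5000 -1.0000]
Step 5: x=[3.7500 9.5000 14.2500] v=[-1.5000 -0.5000 -1.5000]
Step 6: x=[5.0000 8.7500 13.7500] v=[2.5000 -1.5000 -1.0000]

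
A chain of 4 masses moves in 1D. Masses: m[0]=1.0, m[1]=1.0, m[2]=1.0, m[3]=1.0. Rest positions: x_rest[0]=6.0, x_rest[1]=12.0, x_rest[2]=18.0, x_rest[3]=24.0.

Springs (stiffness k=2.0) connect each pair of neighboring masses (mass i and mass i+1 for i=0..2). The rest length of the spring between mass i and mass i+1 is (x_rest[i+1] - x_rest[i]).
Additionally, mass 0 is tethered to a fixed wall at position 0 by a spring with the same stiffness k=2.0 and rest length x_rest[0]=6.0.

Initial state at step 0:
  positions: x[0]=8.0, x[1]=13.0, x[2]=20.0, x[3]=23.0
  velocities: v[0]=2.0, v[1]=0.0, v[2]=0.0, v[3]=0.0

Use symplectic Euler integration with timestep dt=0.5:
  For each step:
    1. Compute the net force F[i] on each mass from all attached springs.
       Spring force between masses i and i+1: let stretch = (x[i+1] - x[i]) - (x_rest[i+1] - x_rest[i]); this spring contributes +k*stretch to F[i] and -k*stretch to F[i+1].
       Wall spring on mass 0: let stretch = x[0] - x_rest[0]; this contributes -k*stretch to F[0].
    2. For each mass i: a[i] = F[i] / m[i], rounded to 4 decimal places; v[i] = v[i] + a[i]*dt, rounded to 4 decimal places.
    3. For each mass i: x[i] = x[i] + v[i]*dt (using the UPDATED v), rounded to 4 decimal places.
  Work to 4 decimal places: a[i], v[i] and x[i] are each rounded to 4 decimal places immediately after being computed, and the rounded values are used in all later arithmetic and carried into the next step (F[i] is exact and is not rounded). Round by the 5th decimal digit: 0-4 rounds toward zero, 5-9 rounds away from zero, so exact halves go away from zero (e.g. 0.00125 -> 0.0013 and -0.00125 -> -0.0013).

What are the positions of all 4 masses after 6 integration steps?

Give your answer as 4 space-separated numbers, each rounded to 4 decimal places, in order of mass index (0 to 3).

Step 0: x=[8.0000 13.0000 20.0000 23.0000] v=[2.0000 0.0000 0.0000 0.0000]
Step 1: x=[7.5000 14.0000 18.0000 24.5000] v=[-1.0000 2.0000 -4.0000 3.0000]
Step 2: x=[6.5000 13.7500 17.2500 25.7500] v=[-2.0000 -0.5000 -1.5000 2.5000]
Step 3: x=[5.8750 11.6250 19.0000 25.7500] v=[-1.2500 -4.2500 3.5000 0.0000]
Step 4: x=[5.1875 10.3125 20.4375 25.3750] v=[-1.3750 -2.6250 2.8750 -0.7500]
Step 5: x=[4.4688 11.5000 19.2813 25.5313] v=[-1.4375 2.3750 -2.3125 0.3125]
Step 6: x=[5.0313 13.0626 17.3594 25.5626] v=[1.1249 3.1251 -3.8438 0.0625]

Answer: 5.0313 13.0626 17.3594 25.5626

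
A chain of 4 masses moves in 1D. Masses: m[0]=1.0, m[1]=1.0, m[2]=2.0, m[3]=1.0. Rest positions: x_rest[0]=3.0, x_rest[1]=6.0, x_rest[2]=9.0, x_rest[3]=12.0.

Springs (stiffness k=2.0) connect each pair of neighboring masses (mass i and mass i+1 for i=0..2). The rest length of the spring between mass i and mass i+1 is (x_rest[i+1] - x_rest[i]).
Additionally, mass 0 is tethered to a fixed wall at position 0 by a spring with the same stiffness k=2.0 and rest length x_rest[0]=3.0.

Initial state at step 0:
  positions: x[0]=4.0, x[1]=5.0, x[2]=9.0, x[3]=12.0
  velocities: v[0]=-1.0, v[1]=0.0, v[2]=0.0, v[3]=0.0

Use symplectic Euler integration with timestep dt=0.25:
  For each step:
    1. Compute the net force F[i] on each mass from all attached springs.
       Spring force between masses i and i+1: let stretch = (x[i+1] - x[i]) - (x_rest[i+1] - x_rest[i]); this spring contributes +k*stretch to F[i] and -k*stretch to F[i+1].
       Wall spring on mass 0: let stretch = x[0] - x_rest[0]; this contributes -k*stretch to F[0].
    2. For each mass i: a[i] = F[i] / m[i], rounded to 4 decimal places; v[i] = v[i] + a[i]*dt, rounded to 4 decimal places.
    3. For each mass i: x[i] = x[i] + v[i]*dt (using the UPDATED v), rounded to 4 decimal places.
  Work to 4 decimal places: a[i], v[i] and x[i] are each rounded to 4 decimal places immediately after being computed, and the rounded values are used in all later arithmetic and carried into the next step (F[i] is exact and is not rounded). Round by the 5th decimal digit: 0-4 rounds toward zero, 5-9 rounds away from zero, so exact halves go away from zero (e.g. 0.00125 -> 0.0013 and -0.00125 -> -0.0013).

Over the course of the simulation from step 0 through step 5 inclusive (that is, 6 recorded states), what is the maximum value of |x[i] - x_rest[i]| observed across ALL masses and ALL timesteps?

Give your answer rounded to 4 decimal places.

Step 0: x=[4.0000 5.0000 9.0000 12.0000] v=[-1.0000 0.0000 0.0000 0.0000]
Step 1: x=[3.3750 5.3750 8.9375 12.0000] v=[-2.5000 1.5000 -0.2500 0.0000]
Step 2: x=[2.5781 5.9453 8.8438 11.9922] v=[-3.1875 2.2813 -0.3750 -0.0313]
Step 3: x=[1.8799 6.4571 8.7657 11.9658] v=[-2.7930 2.0470 -0.3125 -0.1055]
Step 4: x=[1.5188 6.6853 8.7433 11.9144] v=[-1.4444 0.9127 -0.0896 -0.2056]
Step 5: x=[1.6137 6.5249 8.7905 11.8416] v=[0.3795 -0.6416 0.1887 -0.2912]
Max displacement = 1.4812

Answer: 1.4812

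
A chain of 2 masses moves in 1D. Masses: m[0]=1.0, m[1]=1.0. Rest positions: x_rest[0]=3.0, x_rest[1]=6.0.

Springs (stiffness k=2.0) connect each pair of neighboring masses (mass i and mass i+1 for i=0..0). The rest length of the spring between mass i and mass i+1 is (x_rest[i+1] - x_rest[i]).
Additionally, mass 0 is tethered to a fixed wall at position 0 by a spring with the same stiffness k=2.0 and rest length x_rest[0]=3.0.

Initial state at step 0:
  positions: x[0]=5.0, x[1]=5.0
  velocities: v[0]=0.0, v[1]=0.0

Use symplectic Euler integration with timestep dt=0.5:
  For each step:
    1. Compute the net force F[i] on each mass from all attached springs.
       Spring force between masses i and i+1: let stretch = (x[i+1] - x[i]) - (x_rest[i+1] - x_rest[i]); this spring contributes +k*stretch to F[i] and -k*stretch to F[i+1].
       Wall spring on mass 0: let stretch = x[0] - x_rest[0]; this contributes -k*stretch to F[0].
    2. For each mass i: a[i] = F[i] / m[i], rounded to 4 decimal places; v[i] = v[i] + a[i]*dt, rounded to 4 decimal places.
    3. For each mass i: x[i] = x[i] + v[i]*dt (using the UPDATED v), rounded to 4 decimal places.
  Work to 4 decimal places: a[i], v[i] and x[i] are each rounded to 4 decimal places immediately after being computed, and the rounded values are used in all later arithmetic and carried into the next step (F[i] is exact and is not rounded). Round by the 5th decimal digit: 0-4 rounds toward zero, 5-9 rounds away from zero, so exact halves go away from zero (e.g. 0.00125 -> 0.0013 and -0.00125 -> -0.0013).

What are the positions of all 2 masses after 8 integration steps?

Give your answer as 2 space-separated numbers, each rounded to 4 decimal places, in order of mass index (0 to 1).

Answer: 1.5274 6.7110

Derivation:
Step 0: x=[5.0000 5.0000] v=[0.0000 0.0000]
Step 1: x=[2.5000 6.5000] v=[-5.0000 3.0000]
Step 2: x=[0.7500 7.5000] v=[-3.5000 2.0000]
Step 3: x=[2.0000 6.6250] v=[2.5000 -1.7500]
Step 4: x=[4.5625 4.9375] v=[5.1250 -3.3750]
Step 5: x=[5.0313 4.5625] v=[0.9375 -0.7500]
Step 6: x=[2.7500 5.9219] v=[-4.5626 2.7188]
Step 7: x=[0.6797 7.1954] v=[-4.1407 2.5469]
Step 8: x=[1.5274 6.7110] v=[1.6953 -0.9688]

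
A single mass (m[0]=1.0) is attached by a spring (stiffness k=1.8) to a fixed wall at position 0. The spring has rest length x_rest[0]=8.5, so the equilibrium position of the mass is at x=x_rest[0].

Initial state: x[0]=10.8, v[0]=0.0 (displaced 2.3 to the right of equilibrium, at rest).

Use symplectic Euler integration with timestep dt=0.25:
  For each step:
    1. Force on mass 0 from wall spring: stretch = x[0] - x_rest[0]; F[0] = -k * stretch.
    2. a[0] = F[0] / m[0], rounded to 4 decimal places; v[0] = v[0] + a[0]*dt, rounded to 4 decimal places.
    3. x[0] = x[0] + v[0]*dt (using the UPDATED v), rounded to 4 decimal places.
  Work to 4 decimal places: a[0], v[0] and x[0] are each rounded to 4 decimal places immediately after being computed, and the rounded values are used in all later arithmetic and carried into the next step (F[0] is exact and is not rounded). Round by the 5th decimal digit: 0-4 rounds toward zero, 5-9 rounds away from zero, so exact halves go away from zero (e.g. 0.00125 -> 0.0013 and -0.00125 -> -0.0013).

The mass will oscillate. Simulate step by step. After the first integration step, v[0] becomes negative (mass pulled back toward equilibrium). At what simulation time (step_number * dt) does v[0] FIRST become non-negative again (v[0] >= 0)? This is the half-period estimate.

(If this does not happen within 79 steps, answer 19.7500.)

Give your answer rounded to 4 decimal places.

Step 0: x=[10.8000] v=[0.0000]
Step 1: x=[10.5413] v=[-1.0350]
Step 2: x=[10.0529] v=[-1.9536]
Step 3: x=[9.3898] v=[-2.6524]
Step 4: x=[8.6266] v=[-3.0528]
Step 5: x=[7.8492] v=[-3.1098]
Step 6: x=[7.1450] v=[-2.8170]
Step 7: x=[6.5932] v=[-2.2073]
Step 8: x=[6.2559] v=[-1.3493]
Step 9: x=[6.1710] v=[-0.3395]
Step 10: x=[6.3482] v=[0.7086]
First v>=0 after going negative at step 10, time=2.5000

Answer: 2.5000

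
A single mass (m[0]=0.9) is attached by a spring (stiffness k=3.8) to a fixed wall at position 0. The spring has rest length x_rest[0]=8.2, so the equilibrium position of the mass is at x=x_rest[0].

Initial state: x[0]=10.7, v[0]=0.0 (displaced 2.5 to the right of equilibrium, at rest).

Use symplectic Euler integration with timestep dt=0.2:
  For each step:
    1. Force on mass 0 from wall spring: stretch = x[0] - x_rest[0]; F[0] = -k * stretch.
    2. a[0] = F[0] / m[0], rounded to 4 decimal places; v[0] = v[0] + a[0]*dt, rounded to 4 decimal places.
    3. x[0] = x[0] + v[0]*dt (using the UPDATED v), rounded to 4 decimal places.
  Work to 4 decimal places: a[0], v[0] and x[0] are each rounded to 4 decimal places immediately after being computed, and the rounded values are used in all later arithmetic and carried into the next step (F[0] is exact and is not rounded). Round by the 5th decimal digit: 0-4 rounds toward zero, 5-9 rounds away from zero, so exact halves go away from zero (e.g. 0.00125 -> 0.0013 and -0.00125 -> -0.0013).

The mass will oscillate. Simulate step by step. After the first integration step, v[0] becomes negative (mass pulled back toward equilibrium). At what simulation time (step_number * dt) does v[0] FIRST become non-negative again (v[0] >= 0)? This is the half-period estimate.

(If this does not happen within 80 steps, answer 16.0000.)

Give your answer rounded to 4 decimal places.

Answer: 1.6000

Derivation:
Step 0: x=[10.7000] v=[0.0000]
Step 1: x=[10.2778] v=[-2.1111]
Step 2: x=[9.5047] v=[-3.8657]
Step 3: x=[8.5112] v=[-4.9674]
Step 4: x=[7.4652] v=[-5.2302]
Step 5: x=[6.5433] v=[-4.6097]
Step 6: x=[5.9012] v=[-3.2107]
Step 7: x=[5.6473] v=[-1.2695]
Step 8: x=[5.8245] v=[0.8861]
First v>=0 after going negative at step 8, time=1.6000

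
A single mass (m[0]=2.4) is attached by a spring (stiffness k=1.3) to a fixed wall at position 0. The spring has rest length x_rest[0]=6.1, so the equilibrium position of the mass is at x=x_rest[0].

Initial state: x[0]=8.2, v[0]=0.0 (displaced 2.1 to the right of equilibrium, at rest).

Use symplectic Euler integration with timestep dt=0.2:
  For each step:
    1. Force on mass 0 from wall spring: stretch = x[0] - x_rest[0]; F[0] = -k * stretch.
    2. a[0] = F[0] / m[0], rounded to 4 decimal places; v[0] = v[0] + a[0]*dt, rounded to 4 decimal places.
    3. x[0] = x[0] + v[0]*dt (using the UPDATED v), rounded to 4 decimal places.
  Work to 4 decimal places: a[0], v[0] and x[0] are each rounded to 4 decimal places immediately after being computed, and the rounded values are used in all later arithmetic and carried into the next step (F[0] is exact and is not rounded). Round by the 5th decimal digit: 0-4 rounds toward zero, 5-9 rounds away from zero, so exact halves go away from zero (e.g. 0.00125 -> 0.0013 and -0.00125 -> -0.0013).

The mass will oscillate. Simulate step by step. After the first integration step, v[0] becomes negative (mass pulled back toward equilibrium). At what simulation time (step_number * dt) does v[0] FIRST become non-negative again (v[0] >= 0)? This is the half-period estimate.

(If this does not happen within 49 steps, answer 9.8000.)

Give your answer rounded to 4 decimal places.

Step 0: x=[8.2000] v=[0.0000]
Step 1: x=[8.1545] v=[-0.2275]
Step 2: x=[8.0645] v=[-0.4501]
Step 3: x=[7.9319] v=[-0.6629]
Step 4: x=[7.7596] v=[-0.8614]
Step 5: x=[7.5514] v=[-1.0412]
Step 6: x=[7.3117] v=[-1.1984]
Step 7: x=[7.0458] v=[-1.3297]
Step 8: x=[6.7594] v=[-1.4322]
Step 9: x=[6.4587] v=[-1.5036]
Step 10: x=[6.1502] v=[-1.5425]
Step 11: x=[5.8406] v=[-1.5479]
Step 12: x=[5.5366] v=[-1.5198]
Step 13: x=[5.2448] v=[-1.4588]
Step 14: x=[4.9716] v=[-1.3662]
Step 15: x=[4.7228] v=[-1.2440]
Step 16: x=[4.5038] v=[-1.0948]
Step 17: x=[4.3194] v=[-0.9219]
Step 18: x=[4.1736] v=[-0.7290]
Step 19: x=[4.0695] v=[-0.5203]
Step 20: x=[4.0094] v=[-0.3003]
Step 21: x=[3.9946] v=[-0.0738]
Step 22: x=[4.0255] v=[0.1543]
First v>=0 after going negative at step 22, time=4.4000

Answer: 4.4000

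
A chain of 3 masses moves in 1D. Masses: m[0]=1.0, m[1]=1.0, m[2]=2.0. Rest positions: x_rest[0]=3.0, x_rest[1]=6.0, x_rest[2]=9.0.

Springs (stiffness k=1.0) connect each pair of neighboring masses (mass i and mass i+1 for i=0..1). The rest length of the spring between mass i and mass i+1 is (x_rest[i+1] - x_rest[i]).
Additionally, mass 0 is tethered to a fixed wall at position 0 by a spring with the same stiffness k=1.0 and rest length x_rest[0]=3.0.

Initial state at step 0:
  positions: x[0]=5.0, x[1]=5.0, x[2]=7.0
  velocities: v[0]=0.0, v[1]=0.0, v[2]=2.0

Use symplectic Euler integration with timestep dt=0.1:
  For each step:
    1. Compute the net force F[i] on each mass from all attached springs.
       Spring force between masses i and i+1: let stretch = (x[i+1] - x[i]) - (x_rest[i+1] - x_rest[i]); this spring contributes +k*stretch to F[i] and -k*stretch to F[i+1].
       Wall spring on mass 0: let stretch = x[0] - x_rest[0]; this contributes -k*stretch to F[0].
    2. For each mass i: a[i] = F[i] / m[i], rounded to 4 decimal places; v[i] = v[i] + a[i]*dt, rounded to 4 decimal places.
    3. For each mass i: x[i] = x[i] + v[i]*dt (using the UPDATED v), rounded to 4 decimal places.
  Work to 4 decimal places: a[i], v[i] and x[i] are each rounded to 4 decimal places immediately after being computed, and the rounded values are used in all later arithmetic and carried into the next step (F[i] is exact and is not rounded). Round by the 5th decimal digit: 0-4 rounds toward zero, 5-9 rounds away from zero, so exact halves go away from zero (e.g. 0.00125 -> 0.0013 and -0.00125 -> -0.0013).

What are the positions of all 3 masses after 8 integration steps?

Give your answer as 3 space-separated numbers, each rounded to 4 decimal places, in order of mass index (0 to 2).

Answer: 3.4422 5.7108 8.7134

Derivation:
Step 0: x=[5.0000 5.0000 7.0000] v=[0.0000 0.0000 2.0000]
Step 1: x=[4.9500 5.0200 7.2050] v=[-0.5000 0.2000 2.0500]
Step 2: x=[4.8512 5.0612 7.4141] v=[-0.9880 0.4115 2.0908]
Step 3: x=[4.7060 5.1238 7.6264] v=[-1.4521 0.6258 2.1232]
Step 4: x=[4.5179 5.2072 7.8412] v=[-1.8809 0.8343 2.1481]
Step 5: x=[4.2915 5.3101 8.0578] v=[-2.2638 1.0288 2.1664]
Step 6: x=[4.0324 5.4303 8.2757] v=[-2.5911 1.2017 2.1790]
Step 7: x=[3.7469 5.5650 8.4944] v=[-2.8546 1.3465 2.1867]
Step 8: x=[3.4422 5.7108 8.7134] v=[-3.0475 1.4576 2.1902]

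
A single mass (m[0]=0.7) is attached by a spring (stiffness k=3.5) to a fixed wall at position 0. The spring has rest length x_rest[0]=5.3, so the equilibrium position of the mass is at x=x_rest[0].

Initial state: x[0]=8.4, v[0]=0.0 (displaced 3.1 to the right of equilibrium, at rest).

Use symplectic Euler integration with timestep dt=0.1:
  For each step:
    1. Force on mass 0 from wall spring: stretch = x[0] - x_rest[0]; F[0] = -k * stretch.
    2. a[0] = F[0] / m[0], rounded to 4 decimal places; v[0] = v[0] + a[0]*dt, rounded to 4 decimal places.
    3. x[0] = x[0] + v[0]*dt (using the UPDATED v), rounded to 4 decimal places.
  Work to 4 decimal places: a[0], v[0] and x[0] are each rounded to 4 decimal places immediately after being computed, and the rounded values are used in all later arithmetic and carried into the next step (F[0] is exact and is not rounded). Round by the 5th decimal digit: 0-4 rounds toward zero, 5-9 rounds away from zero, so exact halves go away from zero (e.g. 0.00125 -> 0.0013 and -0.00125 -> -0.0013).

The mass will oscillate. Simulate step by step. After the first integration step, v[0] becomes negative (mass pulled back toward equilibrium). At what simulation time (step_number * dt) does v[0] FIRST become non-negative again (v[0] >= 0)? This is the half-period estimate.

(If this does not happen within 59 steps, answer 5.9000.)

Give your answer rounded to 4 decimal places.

Step 0: x=[8.4000] v=[0.0000]
Step 1: x=[8.2450] v=[-1.5500]
Step 2: x=[7.9428] v=[-3.0225]
Step 3: x=[7.5084] v=[-4.3439]
Step 4: x=[6.9636] v=[-5.4481]
Step 5: x=[6.3356] v=[-6.2799]
Step 6: x=[5.6558] v=[-6.7977]
Step 7: x=[4.9582] v=[-6.9756]
Step 8: x=[4.2777] v=[-6.8047]
Step 9: x=[3.6483] v=[-6.2936]
Step 10: x=[3.1015] v=[-5.4678]
Step 11: x=[2.6646] v=[-4.3686]
Step 12: x=[2.3595] v=[-3.0509]
Step 13: x=[2.2014] v=[-1.5807]
Step 14: x=[2.1983] v=[-0.0314]
Step 15: x=[2.3503] v=[1.5195]
First v>=0 after going negative at step 15, time=1.5000

Answer: 1.5000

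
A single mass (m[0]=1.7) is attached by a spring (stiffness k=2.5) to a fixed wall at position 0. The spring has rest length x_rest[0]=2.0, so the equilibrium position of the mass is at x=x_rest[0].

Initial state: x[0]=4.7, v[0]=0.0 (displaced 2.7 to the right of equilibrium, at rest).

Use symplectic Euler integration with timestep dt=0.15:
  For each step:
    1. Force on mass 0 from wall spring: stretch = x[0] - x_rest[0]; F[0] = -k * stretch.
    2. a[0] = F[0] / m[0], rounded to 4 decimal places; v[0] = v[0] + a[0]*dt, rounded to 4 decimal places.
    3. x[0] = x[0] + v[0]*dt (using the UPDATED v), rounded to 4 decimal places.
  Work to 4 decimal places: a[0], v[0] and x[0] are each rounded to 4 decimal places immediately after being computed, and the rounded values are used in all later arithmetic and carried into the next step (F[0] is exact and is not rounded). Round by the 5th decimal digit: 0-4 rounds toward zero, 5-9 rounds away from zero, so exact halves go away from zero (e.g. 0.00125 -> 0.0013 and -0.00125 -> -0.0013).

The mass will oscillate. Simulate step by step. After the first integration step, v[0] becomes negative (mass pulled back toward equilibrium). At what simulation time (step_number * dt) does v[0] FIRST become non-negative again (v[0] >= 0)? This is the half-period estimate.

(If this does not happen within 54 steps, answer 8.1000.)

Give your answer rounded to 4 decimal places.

Answer: 2.7000

Derivation:
Step 0: x=[4.7000] v=[0.0000]
Step 1: x=[4.6107] v=[-0.5956]
Step 2: x=[4.4350] v=[-1.1715]
Step 3: x=[4.1787] v=[-1.7086]
Step 4: x=[3.8503] v=[-2.1892]
Step 5: x=[3.4607] v=[-2.5974]
Step 6: x=[3.0228] v=[-2.9196]
Step 7: x=[2.5510] v=[-3.1452]
Step 8: x=[2.0610] v=[-3.2667]
Step 9: x=[1.5690] v=[-3.2802]
Step 10: x=[1.0912] v=[-3.1851]
Step 11: x=[0.6435] v=[-2.9846]
Step 12: x=[0.2407] v=[-2.6854]
Step 13: x=[-0.1039] v=[-2.2973]
Step 14: x=[-0.3789] v=[-1.8332]
Step 15: x=[-0.5752] v=[-1.3084]
Step 16: x=[-0.6862] v=[-0.7403]
Step 17: x=[-0.7084] v=[-0.1478]
Step 18: x=[-0.6410] v=[0.4496]
First v>=0 after going negative at step 18, time=2.7000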